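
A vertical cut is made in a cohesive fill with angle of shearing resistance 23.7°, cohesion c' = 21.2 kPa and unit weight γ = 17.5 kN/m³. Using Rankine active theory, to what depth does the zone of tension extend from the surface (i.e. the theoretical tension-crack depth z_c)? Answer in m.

3.71 m

K_a = tan²(45° − 23.7°/2) = 0.4266; √K_a = 0.6531.
The active pressure is zero where K_a γ z = 2c√K_a, so z_c = 2c/(γ√K_a) = 2×21.2/(17.5×0.6531) = 3.710 m.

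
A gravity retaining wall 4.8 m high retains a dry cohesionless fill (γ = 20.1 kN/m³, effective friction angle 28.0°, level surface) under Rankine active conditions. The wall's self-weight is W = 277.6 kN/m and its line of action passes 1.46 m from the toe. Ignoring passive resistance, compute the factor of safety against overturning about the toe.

K_a = tan²(45° − 28.0°/2) = 0.3610.
P_a = ½K_aγH² = 0.5×0.3610×20.1×4.8² = 83.60 kN/m, acting at H/3 = 1.600 m above the base.
Overturning moment M_o = P_a × H/3 = 83.60 × 1.600 = 133.8.
Resisting moment M_r = W × 1.46 = 277.6 × 1.46 = 405.3.
FS_overturning = M_r/M_o = 405.3/133.8 = 3.030.

3.03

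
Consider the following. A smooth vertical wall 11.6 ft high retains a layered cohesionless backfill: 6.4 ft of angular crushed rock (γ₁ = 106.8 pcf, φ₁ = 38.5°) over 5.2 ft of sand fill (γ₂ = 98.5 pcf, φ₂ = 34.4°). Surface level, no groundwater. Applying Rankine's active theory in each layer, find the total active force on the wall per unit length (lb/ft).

1870 lb/ft

K_a1 = tan²(45°−38.5°/2) = 0.2327; K_a2 = tan²(45°−34.4°/2) = 0.2780.
Layer 1: σ at base = K_a1 γ₁ h₁ = 159.0 psf; P₁ = ½×159.0×6.4 = 508.9.
Layer 2: σ_v at top = γ₁h₁ = 683.5; σ_h top = K_a2×683.5 = 190.0; σ_h base = K_a2×(683.5+98.5×5.2) = 332.4.
P₂ = ½(190.0+332.4)×5.2 = 1358. Total P_a = 508.9+1358 = 1867 lb/ft.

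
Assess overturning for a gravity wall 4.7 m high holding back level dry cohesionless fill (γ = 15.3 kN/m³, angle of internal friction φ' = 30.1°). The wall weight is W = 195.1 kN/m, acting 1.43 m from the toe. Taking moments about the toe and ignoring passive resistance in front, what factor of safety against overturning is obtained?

K_a = tan²(45° − 30.1°/2) = 0.3320.
P_a = ½K_aγH² = 0.5×0.3320×15.3×4.7² = 56.10 kN/m, acting at H/3 = 1.567 m above the base.
Overturning moment M_o = P_a × H/3 = 56.10 × 1.567 = 87.89.
Resisting moment M_r = W × 1.43 = 195.1 × 1.43 = 279.0.
FS_overturning = M_r/M_o = 279.0/87.89 = 3.174.

3.17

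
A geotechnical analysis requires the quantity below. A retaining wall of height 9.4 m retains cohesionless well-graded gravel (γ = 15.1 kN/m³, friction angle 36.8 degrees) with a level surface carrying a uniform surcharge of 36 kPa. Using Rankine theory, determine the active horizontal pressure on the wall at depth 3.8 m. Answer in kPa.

23.4 kPa

K_a = (1 − sin φ)/(1 + sin φ) = 0.2508.
σ_v = γz + q = 15.1 × 3.8 + 36 = 93.38 kPa.
σ_h = K_a σ_v = 0.2508 × 93.38 = 23.42 kPa.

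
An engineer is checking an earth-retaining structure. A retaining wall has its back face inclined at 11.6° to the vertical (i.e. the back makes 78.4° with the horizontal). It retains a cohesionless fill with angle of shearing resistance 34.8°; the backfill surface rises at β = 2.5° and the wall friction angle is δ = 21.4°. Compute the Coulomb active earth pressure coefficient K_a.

0.350

K_a = sin²(α+φ) / [sin²α · sin(α−δ) · (1 + √{sin(φ+δ)sin(φ−β) / (sin(α−δ)sin(α+β))})²].
With α = 78.4°, φ = 34.8°, δ = 21.4°, β = 2.5°: K_a = 0.3498.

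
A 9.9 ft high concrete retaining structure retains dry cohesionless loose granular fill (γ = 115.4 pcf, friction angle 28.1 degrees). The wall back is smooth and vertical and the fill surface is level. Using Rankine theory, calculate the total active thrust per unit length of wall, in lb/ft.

2030 lb/ft

K_a = tan²(45° − φ/2) = 0.3596.
P_a = ½ K_a γ H² = 0.5 × 0.3596 × 115.4 × 9.9² = 2034 lb/ft.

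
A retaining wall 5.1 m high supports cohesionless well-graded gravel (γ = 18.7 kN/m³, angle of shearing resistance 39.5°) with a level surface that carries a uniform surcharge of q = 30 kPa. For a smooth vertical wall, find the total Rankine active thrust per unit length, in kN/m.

K_a = tan²(45° − φ/2) = 0.2224.
Soil triangle: ½ K_a γ H² = 0.5×0.2224×18.7×5.1² = 54.09 kN/m.
Surcharge rectangle: K_a q H = 0.2224×30×5.1 = 34.03 kN/m.
Total = 54.09 + 34.03 = 88.13 kN/m.

88.1 kN/m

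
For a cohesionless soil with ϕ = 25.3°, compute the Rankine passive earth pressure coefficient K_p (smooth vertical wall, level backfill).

2.49

K_p = (1 + sin φ)/(1 − sin φ) = tan²(45° + 25.3°/2) = 2.493.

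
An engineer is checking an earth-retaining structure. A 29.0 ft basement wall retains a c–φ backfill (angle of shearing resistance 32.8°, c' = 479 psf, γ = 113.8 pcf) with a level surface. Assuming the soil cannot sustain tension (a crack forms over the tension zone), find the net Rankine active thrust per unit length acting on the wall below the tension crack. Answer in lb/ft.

K_a = 0.2973; √K_a = 0.5452.
Tension-crack depth z_c = 2c/(γ√K_a) = 2×479/(113.8×0.5452) = 15.44 ft.
σ_a at base = K_a γ H − 2c√K_a = 0.2973×113.8×29.0 − 2×479×0.5452 = 458.7 psf.
P_a = ½ × 458.7 × (H − z_c) = 0.5×458.7×13.56 = 3110 lb/ft.

3110 lb/ft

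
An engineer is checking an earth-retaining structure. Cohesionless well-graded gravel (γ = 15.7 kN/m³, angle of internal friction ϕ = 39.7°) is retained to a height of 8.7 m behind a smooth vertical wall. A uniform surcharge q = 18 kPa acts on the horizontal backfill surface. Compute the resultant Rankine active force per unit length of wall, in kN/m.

165 kN/m

K_a = tan²(45° − φ/2) = 0.2204.
Soil triangle: ½ K_a γ H² = 0.5×0.2204×15.7×8.7² = 131.0 kN/m.
Surcharge rectangle: K_a q H = 0.2204×18×8.7 = 34.52 kN/m.
Total = 131.0 + 34.52 = 165.5 kN/m.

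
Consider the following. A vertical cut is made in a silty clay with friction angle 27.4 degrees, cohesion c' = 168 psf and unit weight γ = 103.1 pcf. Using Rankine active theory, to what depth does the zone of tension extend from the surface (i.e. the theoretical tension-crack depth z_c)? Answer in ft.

5.36 ft

K_a = tan²(45° − 27.4°/2) = 0.3697; √K_a = 0.6080.
The active pressure is zero where K_a γ z = 2c√K_a, so z_c = 2c/(γ√K_a) = 2×168/(103.1×0.6080) = 5.360 ft.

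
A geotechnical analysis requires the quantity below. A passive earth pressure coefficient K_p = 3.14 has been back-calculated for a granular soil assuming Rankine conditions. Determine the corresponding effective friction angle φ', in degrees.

K_p = (1+sin φ)/(1−sin φ) ⇒ sin φ = (K_p − 1)/(K_p + 1) = 0.5169.
φ = arcsin(0.5169) = 31.13°.

31.1°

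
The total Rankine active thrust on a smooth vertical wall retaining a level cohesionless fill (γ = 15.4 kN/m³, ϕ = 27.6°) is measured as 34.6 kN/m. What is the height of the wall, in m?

K_a = 0.3668. P_a = ½ K_a γ H² ⇒ H = √(2P_a/(K_a γ)).
H = √(2×34.6/(0.3668×15.4)) = 3.500 m.

3.50 m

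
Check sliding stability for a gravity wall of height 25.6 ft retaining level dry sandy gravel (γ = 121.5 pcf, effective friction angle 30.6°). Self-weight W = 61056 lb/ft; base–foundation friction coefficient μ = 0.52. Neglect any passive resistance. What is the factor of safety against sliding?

K_a = tan²(45° − 30.6°/2) = 0.3253.
P_a = ½K_aγH² = 0.5×0.3253×121.5×25.6² = 12950 lb/ft, acting at H/3 = 8.533 ft above the base.
FS_sliding = μW / P_a = 0.52×61056 / 12950 = 2.451.

2.45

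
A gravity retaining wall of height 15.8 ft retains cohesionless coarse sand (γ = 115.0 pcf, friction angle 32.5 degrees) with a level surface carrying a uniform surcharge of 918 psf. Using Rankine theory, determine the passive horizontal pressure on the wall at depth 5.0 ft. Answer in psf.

4960 psf

K_p = (1 + sin φ)/(1 − sin φ) = 3.322.
σ_v = γz + q = 115.0 × 5.0 + 918 = 1493 psf.
σ_h = K_p σ_v = 3.322 × 1493 = 4960 psf.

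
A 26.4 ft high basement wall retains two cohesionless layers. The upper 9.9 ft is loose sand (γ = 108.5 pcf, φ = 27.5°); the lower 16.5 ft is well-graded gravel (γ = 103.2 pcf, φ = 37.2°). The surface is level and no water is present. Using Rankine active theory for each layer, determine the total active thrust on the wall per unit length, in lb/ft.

K_a1 = tan²(45°−27.5°/2) = 0.3682; K_a2 = tan²(45°−37.2°/2) = 0.2464.
Layer 1: σ at base = K_a1 γ₁ h₁ = 395.5 psf; P₁ = ½×395.5×9.9 = 1958.
Layer 2: σ_v at top = γ₁h₁ = 1074; σ_h top = K_a2×1074 = 264.7; σ_h base = K_a2×(1074+103.2×16.5) = 684.3.
P₂ = ½(264.7+684.3)×16.5 = 7829. Total P_a = 1958+7829 = 9787 lb/ft.

9790 lb/ft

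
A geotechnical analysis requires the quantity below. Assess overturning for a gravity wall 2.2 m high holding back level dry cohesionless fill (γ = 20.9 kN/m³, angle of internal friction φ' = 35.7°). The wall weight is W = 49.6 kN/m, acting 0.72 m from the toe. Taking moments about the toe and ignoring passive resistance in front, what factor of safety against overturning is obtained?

K_a = tan²(45° − 35.7°/2) = 0.2630.
P_a = ½K_aγH² = 0.5×0.2630×20.9×2.2² = 13.30 kN/m, acting at H/3 = 0.7333 m above the base.
Overturning moment M_o = P_a × H/3 = 13.30 × 0.7333 = 9.755.
Resisting moment M_r = W × 0.72 = 49.6 × 0.72 = 35.71.
FS_overturning = M_r/M_o = 35.71/9.755 = 3.661.

3.66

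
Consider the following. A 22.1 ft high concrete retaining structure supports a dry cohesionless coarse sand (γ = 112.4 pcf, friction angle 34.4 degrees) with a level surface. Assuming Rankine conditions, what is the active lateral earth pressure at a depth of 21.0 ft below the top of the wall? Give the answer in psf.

K_a = (1 − sin φ)/(1 + sin φ) = 0.2780.
σ_h = K_a γ z = 0.2780 × 112.4 × 21.0 = 656.1 psf.

656 psf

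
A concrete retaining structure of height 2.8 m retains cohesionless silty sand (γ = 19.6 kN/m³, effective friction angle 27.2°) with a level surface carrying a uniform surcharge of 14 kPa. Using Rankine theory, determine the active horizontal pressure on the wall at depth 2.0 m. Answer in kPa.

K_a = (1 − sin φ)/(1 + sin φ) = 0.3726.
σ_v = γz + q = 19.6 × 2.0 + 14 = 53.20 kPa.
σ_h = K_a σ_v = 0.3726 × 53.20 = 19.82 kPa.

19.8 kPa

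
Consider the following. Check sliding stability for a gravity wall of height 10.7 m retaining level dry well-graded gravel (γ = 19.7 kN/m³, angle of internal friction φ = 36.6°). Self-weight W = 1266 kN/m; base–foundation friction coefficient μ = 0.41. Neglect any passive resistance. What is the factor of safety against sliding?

K_a = tan²(45° − 36.6°/2) = 0.2530.
P_a = ½K_aγH² = 0.5×0.2530×19.7×10.7² = 285.3 kN/m, acting at H/3 = 3.567 m above the base.
FS_sliding = μW / P_a = 0.41×1266 / 285.3 = 1.820.

1.82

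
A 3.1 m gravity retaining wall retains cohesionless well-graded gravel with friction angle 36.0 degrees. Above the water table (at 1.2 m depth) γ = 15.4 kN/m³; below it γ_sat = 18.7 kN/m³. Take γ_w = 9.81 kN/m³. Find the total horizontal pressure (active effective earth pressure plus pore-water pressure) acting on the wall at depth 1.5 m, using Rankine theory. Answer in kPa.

K_a = (1 − sin φ)/(1 + sin φ) = 0.2596.
γ' = 18.7 − 9.81 = 8.890 kN/m³.
Effective vertical stress at 1.5 m: σ'_v = 15.4×1.2 + 8.890×0.300 = 21.15 kPa.
σ'_h = K_a σ'_v = 0.2596 × 21.15 = 5.490 kPa; u = γ_w × 0.300 = 2.943 kPa.
Total σ_h = 5.490 + 2.943 = 8.433 kPa.

8.43 kPa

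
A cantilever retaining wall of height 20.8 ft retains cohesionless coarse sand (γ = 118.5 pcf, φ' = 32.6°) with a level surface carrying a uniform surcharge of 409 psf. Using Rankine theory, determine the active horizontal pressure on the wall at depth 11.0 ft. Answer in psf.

513 psf

K_a = (1 − sin φ)/(1 + sin φ) = 0.2997.
σ_v = γz + q = 118.5 × 11.0 + 409 = 1712 psf.
σ_h = K_a σ_v = 0.2997 × 1712 = 513.3 psf.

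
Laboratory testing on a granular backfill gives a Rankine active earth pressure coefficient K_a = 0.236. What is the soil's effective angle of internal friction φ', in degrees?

K_a = tan²(45° − φ/2) ⇒ 45° − φ/2 = arctan(√0.236) = 25.91°.
φ = 2(45° − 25.91°) = 38.18°.

38.2°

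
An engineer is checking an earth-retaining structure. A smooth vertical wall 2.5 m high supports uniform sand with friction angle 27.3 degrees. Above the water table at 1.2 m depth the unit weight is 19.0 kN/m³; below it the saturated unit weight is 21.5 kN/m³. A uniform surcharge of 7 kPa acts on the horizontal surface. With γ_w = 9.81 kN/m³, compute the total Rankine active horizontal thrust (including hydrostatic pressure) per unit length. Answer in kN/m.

34.5 kN/m

K_a = tan²(45° − φ/2) = 0.3711.
γ' = 21.5 − 9.81 = 11.69 kN/m³. h₂ = H − d_w = 1.3 m.
σ'_h: at surface K_a·q = 2.598; at WT K_a(q+γd_w) = 11.06; at base K_a(q+γd_w+γ'h₂) = 16.70 kPa.
P₁ = ½(2.598+11.06)×1.2 = 8.195; P₂ = ½(11.06+16.70)×1.3 = 18.04; P_w = ½γ_w h₂² = 8.289.
Total = 8.195+18.04+8.289 = 34.53 kN/m.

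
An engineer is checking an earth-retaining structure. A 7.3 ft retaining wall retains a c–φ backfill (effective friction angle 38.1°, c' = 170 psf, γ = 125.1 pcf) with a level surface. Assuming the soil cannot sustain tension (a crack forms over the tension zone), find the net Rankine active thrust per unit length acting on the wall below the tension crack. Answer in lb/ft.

43.6 lb/ft

K_a = 0.2368; √K_a = 0.4867.
Tension-crack depth z_c = 2c/(γ√K_a) = 2×170/(125.1×0.4867) = 5.585 ft.
σ_a at base = K_a γ H − 2c√K_a = 0.2368×125.1×7.3 − 2×170×0.4867 = 50.82 psf.
P_a = ½ × 50.82 × (H − z_c) = 0.5×50.82×1.715 = 43.58 lb/ft.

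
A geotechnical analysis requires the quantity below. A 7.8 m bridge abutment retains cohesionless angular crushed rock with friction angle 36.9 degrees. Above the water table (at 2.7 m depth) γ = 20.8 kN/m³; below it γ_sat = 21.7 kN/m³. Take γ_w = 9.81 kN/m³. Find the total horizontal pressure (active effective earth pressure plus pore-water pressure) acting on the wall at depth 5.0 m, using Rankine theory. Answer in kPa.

K_a = (1 − sin φ)/(1 + sin φ) = 0.2497.
γ' = 21.7 − 9.81 = 11.89 kN/m³.
Effective vertical stress at 5.0 m: σ'_v = 20.8×2.7 + 11.89×2.30 = 83.51 kPa.
σ'_h = K_a σ'_v = 0.2497 × 83.51 = 20.85 kPa; u = γ_w × 2.30 = 22.56 kPa.
Total σ_h = 20.85 + 22.56 = 43.41 kPa.

43.4 kPa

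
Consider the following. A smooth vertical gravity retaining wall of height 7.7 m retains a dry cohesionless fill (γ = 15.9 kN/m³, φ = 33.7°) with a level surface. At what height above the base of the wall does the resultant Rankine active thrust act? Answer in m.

K_a = 0.2863.
The pressure distribution is triangular, so the resultant acts at H/3 above the base = 7.7/3 = 2.567 m.

2.57 m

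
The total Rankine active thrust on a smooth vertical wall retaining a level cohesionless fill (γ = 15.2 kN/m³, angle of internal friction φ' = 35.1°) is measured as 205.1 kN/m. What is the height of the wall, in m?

10.0 m

K_a = 0.2698. P_a = ½ K_a γ H² ⇒ H = √(2P_a/(K_a γ)).
H = √(2×205.1/(0.2698×15.2)) = 10.00 m.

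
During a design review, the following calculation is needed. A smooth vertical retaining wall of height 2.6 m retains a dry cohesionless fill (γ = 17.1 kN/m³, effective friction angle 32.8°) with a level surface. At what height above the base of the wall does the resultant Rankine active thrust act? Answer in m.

0.867 m

K_a = 0.2973.
The pressure distribution is triangular, so the resultant acts at H/3 above the base = 2.6/3 = 0.8667 m.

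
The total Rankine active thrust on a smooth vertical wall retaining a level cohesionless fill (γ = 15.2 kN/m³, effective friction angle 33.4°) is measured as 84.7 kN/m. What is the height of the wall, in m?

6.20 m

K_a = 0.2899. P_a = ½ K_a γ H² ⇒ H = √(2P_a/(K_a γ)).
H = √(2×84.7/(0.2899×15.2)) = 6.200 m.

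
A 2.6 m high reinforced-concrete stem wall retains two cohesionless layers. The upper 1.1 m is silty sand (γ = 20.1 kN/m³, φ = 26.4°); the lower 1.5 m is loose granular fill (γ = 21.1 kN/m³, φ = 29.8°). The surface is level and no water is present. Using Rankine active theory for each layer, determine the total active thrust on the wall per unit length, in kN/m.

K_a1 = tan²(45°−26.4°/2) = 0.3844; K_a2 = tan²(45°−29.8°/2) = 0.3360.
Layer 1: σ at base = K_a1 γ₁ h₁ = 8.500 kPa; P₁ = ½×8.500×1.1 = 4.675.
Layer 2: σ_v at top = γ₁h₁ = 22.11; σ_h top = K_a2×22.11 = 7.430; σ_h base = K_a2×(22.11+21.1×1.5) = 18.06.
P₂ = ½(7.430+18.06)×1.5 = 19.12. Total P_a = 4.675+19.12 = 23.80 kN/m.

23.8 kN/m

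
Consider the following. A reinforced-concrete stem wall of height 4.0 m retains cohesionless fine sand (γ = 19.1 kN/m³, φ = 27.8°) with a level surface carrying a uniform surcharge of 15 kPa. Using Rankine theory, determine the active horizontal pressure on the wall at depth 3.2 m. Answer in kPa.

K_a = (1 − sin φ)/(1 + sin φ) = 0.3639.
σ_v = γz + q = 19.1 × 3.2 + 15 = 76.12 kPa.
σ_h = K_a σ_v = 0.3639 × 76.12 = 27.70 kPa.

27.7 kPa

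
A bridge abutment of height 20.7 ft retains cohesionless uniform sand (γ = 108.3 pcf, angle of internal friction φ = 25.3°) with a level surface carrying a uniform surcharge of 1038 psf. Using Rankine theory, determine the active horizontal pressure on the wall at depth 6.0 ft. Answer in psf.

K_a = (1 − sin φ)/(1 + sin φ) = 0.4012.
σ_v = γz + q = 108.3 × 6.0 + 1038 = 1688 psf.
σ_h = K_a σ_v = 0.4012 × 1688 = 677.1 psf.

677 psf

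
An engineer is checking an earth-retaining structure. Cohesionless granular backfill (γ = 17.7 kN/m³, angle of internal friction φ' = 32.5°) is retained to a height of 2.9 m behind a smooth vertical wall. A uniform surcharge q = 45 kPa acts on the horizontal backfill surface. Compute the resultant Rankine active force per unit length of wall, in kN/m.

K_a = tan²(45° − φ/2) = 0.3010.
Soil triangle: ½ K_a γ H² = 0.5×0.3010×17.7×2.9² = 22.40 kN/m.
Surcharge rectangle: K_a q H = 0.3010×45×2.9 = 39.28 kN/m.
Total = 22.40 + 39.28 = 61.68 kN/m.

61.7 kN/m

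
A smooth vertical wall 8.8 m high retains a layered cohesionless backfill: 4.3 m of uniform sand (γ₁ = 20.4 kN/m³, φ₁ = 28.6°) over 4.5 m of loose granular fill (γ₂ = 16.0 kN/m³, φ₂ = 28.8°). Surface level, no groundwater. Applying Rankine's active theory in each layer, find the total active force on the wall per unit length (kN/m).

261 kN/m

K_a1 = tan²(45°−28.6°/2) = 0.3525; K_a2 = tan²(45°−28.8°/2) = 0.3498.
Layer 1: σ at base = K_a1 γ₁ h₁ = 30.93 kPa; P₁ = ½×30.93×4.3 = 66.49.
Layer 2: σ_v at top = γ₁h₁ = 87.72; σ_h top = K_a2×87.72 = 30.68; σ_h base = K_a2×(87.72+16.0×4.5) = 55.86.
P₂ = ½(30.68+55.86)×4.5 = 194.7. Total P_a = 66.49+194.7 = 261.2 kN/m.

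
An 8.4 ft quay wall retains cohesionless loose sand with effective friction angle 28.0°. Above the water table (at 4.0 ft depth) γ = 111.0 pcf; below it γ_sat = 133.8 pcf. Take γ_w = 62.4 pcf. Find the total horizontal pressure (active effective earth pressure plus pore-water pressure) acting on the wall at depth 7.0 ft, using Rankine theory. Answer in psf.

K_a = (1 − sin φ)/(1 + sin φ) = 0.3610.
γ' = 133.8 − 62.4 = 71.40 pcf.
Effective vertical stress at 7.0 ft: σ'_v = 111.0×4.0 + 71.40×3.00 = 658.2 psf.
σ'_h = K_a σ'_v = 0.3610 × 658.2 = 237.6 psf; u = γ_w × 3.00 = 187.2 psf.
Total σ_h = 237.6 + 187.2 = 424.8 psf.

425 psf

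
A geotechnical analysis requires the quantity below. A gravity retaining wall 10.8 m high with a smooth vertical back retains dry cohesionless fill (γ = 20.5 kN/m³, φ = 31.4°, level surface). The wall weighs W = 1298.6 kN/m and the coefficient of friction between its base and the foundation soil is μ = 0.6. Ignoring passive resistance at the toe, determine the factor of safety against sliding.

K_a = tan²(45° − 31.4°/2) = 0.3149.
P_a = ½K_aγH² = 0.5×0.3149×20.5×10.8² = 376.5 kN/m, acting at H/3 = 3.600 m above the base.
FS_sliding = μW / P_a = 0.6×1298.6 / 376.5 = 2.069.

2.07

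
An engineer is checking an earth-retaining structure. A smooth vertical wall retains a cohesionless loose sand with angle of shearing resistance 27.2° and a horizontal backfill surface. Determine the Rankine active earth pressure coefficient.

K_a = (1 − sin φ)/(1 + sin φ) = (1 − sin 27.2°)/(1 + sin 27.2°) = 0.3726.

0.373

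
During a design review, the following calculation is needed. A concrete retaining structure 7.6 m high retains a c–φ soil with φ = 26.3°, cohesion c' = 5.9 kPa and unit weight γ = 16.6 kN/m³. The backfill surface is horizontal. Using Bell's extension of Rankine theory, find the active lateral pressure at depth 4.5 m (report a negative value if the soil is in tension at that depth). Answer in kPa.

K_a = (1 − sin φ)/(1 + sin φ) = 0.3859.
σ_a = K_a γ z − 2c√K_a = 0.3859×16.6×4.5 − 2×5.9×0.6212 = 21.50 kPa.

21.5 kPa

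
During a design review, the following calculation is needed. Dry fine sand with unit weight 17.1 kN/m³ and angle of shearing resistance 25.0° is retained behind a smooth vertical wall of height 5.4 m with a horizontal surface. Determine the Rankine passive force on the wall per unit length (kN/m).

K_p = tan²(45° + φ/2) = 2.464.
P_p = ½ K_p γ H² = 0.5 × 2.464 × 17.1 × 5.4² = 614.3 kN/m.

614 kN/m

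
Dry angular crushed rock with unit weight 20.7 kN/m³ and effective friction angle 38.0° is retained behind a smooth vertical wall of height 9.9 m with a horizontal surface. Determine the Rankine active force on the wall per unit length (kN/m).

241 kN/m

K_a = tan²(45° − φ/2) = 0.2379.
P_a = ½ K_a γ H² = 0.5 × 0.2379 × 20.7 × 9.9² = 241.3 kN/m.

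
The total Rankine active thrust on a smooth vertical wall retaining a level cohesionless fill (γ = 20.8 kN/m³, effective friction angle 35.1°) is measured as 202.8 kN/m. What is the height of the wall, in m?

K_a = 0.2698. P_a = ½ K_a γ H² ⇒ H = √(2P_a/(K_a γ)).
H = √(2×202.8/(0.2698×20.8)) = 8.501 m.

8.50 m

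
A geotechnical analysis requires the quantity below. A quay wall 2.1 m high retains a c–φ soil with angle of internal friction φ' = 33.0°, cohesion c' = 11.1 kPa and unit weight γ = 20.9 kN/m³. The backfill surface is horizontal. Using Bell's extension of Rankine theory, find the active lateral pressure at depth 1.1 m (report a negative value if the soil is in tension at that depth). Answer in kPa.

K_a = (1 − sin φ)/(1 + sin φ) = 0.2948.
σ_a = K_a γ z − 2c√K_a = 0.2948×20.9×1.1 − 2×11.1×0.5430 = -5.276 kPa.

-5.28 kPa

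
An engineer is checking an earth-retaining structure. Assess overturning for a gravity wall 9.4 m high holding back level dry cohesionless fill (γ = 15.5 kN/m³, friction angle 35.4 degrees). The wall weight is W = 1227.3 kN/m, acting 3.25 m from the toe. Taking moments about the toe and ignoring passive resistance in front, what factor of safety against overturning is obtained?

K_a = tan²(45° − 35.4°/2) = 0.2664.
P_a = ½K_aγH² = 0.5×0.2664×15.5×9.4² = 182.4 kN/m, acting at H/3 = 3.133 m above the base.
Overturning moment M_o = P_a × H/3 = 182.4 × 3.133 = 571.6.
Resisting moment M_r = W × 3.25 = 1227.3 × 3.25 = 3989.
FS_overturning = M_r/M_o = 3989/571.6 = 6.978.

6.98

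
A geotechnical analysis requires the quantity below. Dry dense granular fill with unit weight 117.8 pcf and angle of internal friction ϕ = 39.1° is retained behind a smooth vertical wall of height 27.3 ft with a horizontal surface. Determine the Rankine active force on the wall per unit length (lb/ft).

9940 lb/ft

K_a = tan²(45° − φ/2) = 0.2265.
P_a = ½ K_a γ H² = 0.5 × 0.2265 × 117.8 × 27.3² = 9942 lb/ft.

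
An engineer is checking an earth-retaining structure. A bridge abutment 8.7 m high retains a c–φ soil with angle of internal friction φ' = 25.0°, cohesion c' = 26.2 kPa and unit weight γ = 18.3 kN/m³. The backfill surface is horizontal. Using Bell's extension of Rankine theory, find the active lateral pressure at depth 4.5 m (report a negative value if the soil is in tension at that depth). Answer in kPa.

K_a = (1 − sin φ)/(1 + sin φ) = 0.4059.
σ_a = K_a γ z − 2c√K_a = 0.4059×18.3×4.5 − 2×26.2×0.6371 = 0.03997 kPa.

0.0400 kPa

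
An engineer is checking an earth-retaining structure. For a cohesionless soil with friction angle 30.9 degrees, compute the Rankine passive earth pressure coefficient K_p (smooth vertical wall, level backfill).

K_p = (1 + sin φ)/(1 − sin φ) = tan²(45° + 30.9°/2) = 3.111.

3.11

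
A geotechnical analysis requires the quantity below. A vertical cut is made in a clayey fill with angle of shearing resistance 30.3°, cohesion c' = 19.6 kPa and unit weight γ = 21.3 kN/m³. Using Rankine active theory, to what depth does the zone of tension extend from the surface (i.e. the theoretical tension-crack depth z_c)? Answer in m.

K_a = tan²(45° − 30.3°/2) = 0.3293; √K_a = 0.5739.
The active pressure is zero where K_a γ z = 2c√K_a, so z_c = 2c/(γ√K_a) = 2×19.6/(21.3×0.5739) = 3.207 m.

3.21 m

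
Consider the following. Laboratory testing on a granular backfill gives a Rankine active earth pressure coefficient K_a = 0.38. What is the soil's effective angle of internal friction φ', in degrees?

26.7°

K_a = tan²(45° − φ/2) ⇒ 45° − φ/2 = arctan(√0.38) = 31.65°.
φ = 2(45° − 31.65°) = 26.70°.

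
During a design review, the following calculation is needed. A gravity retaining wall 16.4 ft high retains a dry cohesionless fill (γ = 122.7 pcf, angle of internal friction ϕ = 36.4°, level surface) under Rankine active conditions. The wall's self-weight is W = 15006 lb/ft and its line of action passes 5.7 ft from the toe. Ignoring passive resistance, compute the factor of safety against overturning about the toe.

K_a = tan²(45° − 36.4°/2) = 0.2552.
P_a = ½K_aγH² = 0.5×0.2552×122.7×16.4² = 4210 lb/ft, acting at H/3 = 5.467 ft above the base.
Overturning moment M_o = P_a × H/3 = 4210 × 5.467 = 23020.
Resisting moment M_r = W × 5.7 = 15006 × 5.7 = 85530.
FS_overturning = M_r/M_o = 85530/23020 = 3.716.

3.72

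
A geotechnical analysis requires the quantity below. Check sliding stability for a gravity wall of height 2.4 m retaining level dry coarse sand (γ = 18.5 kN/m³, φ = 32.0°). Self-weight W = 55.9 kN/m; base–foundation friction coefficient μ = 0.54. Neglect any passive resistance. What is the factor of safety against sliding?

K_a = tan²(45° − 32.0°/2) = 0.3073.
P_a = ½K_aγH² = 0.5×0.3073×18.5×2.4² = 16.37 kN/m, acting at H/3 = 0.8000 m above the base.
FS_sliding = μW / P_a = 0.54×55.9 / 16.37 = 1.844.

1.84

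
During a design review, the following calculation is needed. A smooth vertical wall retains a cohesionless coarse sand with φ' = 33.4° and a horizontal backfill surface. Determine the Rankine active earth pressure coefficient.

K_a = (1 − sin φ)/(1 + sin φ) = (1 − sin 33.4°)/(1 + sin 33.4°) = 0.2899.

0.290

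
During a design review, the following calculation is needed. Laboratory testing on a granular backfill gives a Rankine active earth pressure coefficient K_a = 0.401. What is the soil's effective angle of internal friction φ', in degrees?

K_a = tan²(45° − φ/2) ⇒ 45° − φ/2 = arctan(√0.401) = 32.34°.
φ = 2(45° − 32.34°) = 25.31°.

25.3°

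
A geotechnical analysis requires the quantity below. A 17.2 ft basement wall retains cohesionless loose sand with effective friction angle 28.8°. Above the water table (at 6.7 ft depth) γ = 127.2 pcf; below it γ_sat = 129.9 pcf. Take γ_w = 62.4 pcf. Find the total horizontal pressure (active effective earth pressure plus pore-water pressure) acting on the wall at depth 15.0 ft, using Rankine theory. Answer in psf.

1010 psf

K_a = (1 − sin φ)/(1 + sin φ) = 0.3498.
γ' = 129.9 − 62.4 = 67.50 pcf.
Effective vertical stress at 15.0 ft: σ'_v = 127.2×6.7 + 67.50×8.30 = 1412 psf.
σ'_h = K_a σ'_v = 0.3498 × 1412 = 494.0 psf; u = γ_w × 8.30 = 517.9 psf.
Total σ_h = 494.0 + 517.9 = 1012 psf.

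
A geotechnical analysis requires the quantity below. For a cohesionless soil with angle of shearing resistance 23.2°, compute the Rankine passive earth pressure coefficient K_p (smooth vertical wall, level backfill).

K_p = (1 + sin φ)/(1 − sin φ) = tan²(45° + 23.2°/2) = 2.300.

2.30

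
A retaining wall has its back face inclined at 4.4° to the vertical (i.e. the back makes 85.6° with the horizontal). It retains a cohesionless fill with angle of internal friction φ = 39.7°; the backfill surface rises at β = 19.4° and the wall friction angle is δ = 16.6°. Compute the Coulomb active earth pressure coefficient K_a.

0.293

K_a = sin²(α+φ) / [sin²α · sin(α−δ) · (1 + √{sin(φ+δ)sin(φ−β) / (sin(α−δ)sin(α+β))})²].
With α = 85.6°, φ = 39.7°, δ = 16.6°, β = 19.4°: K_a = 0.2927.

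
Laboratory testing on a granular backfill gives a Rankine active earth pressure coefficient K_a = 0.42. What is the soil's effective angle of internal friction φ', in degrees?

24.1°

K_a = tan²(45° − φ/2) ⇒ 45° − φ/2 = arctan(√0.42) = 32.95°.
φ = 2(45° − 32.95°) = 24.11°.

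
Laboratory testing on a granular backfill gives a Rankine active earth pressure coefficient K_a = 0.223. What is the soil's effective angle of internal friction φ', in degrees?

K_a = tan²(45° − φ/2) ⇒ 45° − φ/2 = arctan(√0.223) = 25.28°.
φ = 2(45° − 25.28°) = 39.44°.

39.4°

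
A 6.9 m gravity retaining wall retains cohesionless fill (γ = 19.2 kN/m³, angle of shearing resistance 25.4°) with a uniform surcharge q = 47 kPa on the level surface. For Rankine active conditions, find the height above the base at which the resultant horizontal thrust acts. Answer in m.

2.78 m

K_a = 0.3996.
Triangular part P₁ = ½K_aγH² = 182.7 at H/3 = 2.300 m; rectangular part P₂ = K_a q H = 129.6 at H/2 = 3.450 m.
ȳ = (P₁·2.300 + P₂·3.450)/(P₁+P₂) = 2.777 m.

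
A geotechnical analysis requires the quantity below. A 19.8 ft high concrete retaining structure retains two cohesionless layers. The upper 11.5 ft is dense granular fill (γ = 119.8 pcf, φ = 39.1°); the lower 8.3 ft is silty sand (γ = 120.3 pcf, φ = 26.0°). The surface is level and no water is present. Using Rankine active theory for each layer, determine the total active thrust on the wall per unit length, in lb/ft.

7880 lb/ft

K_a1 = tan²(45°−39.1°/2) = 0.2265; K_a2 = tan²(45°−26.0°/2) = 0.3905.
Layer 1: σ at base = K_a1 γ₁ h₁ = 312.0 psf; P₁ = ½×312.0×11.5 = 1794.
Layer 2: σ_v at top = γ₁h₁ = 1378; σ_h top = K_a2×1378 = 537.9; σ_h base = K_a2×(1378+120.3×8.3) = 927.8.
P₂ = ½(537.9+927.8)×8.3 = 6083. Total P_a = 1794+6083 = 7877 lb/ft.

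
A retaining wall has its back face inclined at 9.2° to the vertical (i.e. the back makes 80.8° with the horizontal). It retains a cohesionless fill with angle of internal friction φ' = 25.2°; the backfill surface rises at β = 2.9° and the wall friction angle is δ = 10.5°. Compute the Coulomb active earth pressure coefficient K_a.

0.456

K_a = sin²(α+φ) / [sin²α · sin(α−δ) · (1 + √{sin(φ+δ)sin(φ−β) / (sin(α−δ)sin(α+β))})²].
With α = 80.8°, φ = 25.2°, δ = 10.5°, β = 2.9°: K_a = 0.4559.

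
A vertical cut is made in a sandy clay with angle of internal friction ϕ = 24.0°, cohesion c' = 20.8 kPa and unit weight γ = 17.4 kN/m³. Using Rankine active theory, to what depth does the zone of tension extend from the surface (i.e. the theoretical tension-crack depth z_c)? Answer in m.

K_a = tan²(45° − 24.0°/2) = 0.4217; √K_a = 0.6494.
The active pressure is zero where K_a γ z = 2c√K_a, so z_c = 2c/(γ√K_a) = 2×20.8/(17.4×0.6494) = 3.682 m.

3.68 m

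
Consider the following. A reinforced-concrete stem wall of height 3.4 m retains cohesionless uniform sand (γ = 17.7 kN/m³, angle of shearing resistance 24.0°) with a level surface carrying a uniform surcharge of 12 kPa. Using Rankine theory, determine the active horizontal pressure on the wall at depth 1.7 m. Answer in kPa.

K_a = (1 − sin φ)/(1 + sin φ) = 0.4217.
σ_v = γz + q = 17.7 × 1.7 + 12 = 42.09 kPa.
σ_h = K_a σ_v = 0.4217 × 42.09 = 17.75 kPa.

17.8 kPa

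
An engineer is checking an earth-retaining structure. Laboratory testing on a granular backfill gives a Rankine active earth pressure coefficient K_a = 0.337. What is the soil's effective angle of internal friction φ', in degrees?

29.7°

K_a = tan²(45° − φ/2) ⇒ 45° − φ/2 = arctan(√0.337) = 30.14°.
φ = 2(45° − 30.14°) = 29.73°.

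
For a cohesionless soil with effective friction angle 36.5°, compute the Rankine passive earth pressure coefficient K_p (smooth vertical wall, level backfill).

K_p = (1 + sin φ)/(1 − sin φ) = tan²(45° + 36.5°/2) = 3.936.

3.94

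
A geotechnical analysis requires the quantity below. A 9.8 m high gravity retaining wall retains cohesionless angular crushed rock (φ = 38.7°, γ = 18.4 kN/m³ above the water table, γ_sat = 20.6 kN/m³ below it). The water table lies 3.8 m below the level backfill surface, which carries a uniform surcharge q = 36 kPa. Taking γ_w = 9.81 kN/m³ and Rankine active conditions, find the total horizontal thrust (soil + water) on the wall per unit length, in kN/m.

430 kN/m

K_a = tan²(45° − φ/2) = 0.2306.
γ' = 20.6 − 9.81 = 10.79 kN/m³. h₂ = H − d_w = 6.0 m.
σ'_h: at surface K_a·q = 8.301; at WT K_a(q+γd_w) = 24.42; at base K_a(q+γd_w+γ'h₂) = 39.35 kPa.
P₁ = ½(8.301+24.42)×3.8 = 62.18; P₂ = ½(24.42+39.35)×6.0 = 191.3; P_w = ½γ_w h₂² = 176.6.
Total = 62.18+191.3+176.6 = 430.1 kN/m.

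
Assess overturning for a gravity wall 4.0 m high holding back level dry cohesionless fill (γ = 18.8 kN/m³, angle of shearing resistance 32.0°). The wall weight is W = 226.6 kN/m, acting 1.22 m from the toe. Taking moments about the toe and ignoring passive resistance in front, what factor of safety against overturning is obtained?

4.49

K_a = tan²(45° − 32.0°/2) = 0.3073.
P_a = ½K_aγH² = 0.5×0.3073×18.8×4.0² = 46.21 kN/m, acting at H/3 = 1.333 m above the base.
Overturning moment M_o = P_a × H/3 = 46.21 × 1.333 = 61.62.
Resisting moment M_r = W × 1.22 = 226.6 × 1.22 = 276.5.
FS_overturning = M_r/M_o = 276.5/61.62 = 4.487.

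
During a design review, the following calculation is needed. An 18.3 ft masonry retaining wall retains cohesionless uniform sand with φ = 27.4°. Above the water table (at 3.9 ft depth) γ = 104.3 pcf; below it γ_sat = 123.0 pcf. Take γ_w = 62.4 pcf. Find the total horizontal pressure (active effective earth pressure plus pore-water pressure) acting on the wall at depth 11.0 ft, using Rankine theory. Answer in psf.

K_a = (1 − sin φ)/(1 + sin φ) = 0.3697.
γ' = 123.0 − 62.4 = 60.60 pcf.
Effective vertical stress at 11.0 ft: σ'_v = 104.3×3.9 + 60.60×7.10 = 837.0 psf.
σ'_h = K_a σ'_v = 0.3697 × 837.0 = 309.4 psf; u = γ_w × 7.10 = 443.0 psf.
Total σ_h = 309.4 + 443.0 = 752.5 psf.

752 psf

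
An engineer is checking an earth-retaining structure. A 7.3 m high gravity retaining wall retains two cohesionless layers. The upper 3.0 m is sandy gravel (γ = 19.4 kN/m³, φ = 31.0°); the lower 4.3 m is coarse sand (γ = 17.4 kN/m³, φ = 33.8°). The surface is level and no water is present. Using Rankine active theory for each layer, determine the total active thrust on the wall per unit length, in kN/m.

145 kN/m

K_a1 = tan²(45°−31.0°/2) = 0.3201; K_a2 = tan²(45°−33.8°/2) = 0.2851.
Layer 1: σ at base = K_a1 γ₁ h₁ = 18.63 kPa; P₁ = ½×18.63×3.0 = 27.94.
Layer 2: σ_v at top = γ₁h₁ = 58.20; σ_h top = K_a2×58.20 = 16.59; σ_h base = K_a2×(58.20+17.4×4.3) = 37.92.
P₂ = ½(16.59+37.92)×4.3 = 117.2. Total P_a = 27.94+117.2 = 145.2 kN/m.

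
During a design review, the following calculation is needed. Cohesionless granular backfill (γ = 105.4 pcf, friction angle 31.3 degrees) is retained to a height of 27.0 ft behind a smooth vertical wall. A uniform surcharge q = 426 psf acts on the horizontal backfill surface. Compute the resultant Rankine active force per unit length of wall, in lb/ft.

15800 lb/ft

K_a = tan²(45° − φ/2) = 0.3162.
Soil triangle: ½ K_a γ H² = 0.5×0.3162×105.4×27.0² = 12150 lb/ft.
Surcharge rectangle: K_a q H = 0.3162×426×27.0 = 3637 lb/ft.
Total = 12150 + 3637 = 15790 lb/ft.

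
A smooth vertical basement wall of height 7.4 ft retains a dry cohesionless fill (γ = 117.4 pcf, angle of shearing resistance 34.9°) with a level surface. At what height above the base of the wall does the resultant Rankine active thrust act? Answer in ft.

2.47 ft

K_a = 0.2721.
The pressure distribution is triangular, so the resultant acts at H/3 above the base = 7.4/3 = 2.467 ft.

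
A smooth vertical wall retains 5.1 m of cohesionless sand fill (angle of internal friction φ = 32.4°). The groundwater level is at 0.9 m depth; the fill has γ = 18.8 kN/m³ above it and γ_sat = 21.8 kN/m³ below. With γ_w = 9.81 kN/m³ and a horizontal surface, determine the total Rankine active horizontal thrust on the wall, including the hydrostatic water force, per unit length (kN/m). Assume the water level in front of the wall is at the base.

K_a = tan²(45° − φ/2) = 0.3022.
γ' = 21.8 − 9.81 = 11.99 kN/m³. Depth below WT = 4.2 m.
σ'_h at WT = K_a γ d_w = 5.114 kPa; at base = 5.114 + K_a γ' × 4.2 = 20.33 kPa.
P₁ (0–0.9 m) = ½×5.114×0.9 = 2.301. P₂ (0.9–5.1 m) = ½(5.114+20.33)×4.2 = 53.44.
P_w = ½ γ_w h₂² = 0.5×9.81×4.2² = 86.52. Total = 2.301+53.44+86.52 = 142.3 kN/m.

142 kN/m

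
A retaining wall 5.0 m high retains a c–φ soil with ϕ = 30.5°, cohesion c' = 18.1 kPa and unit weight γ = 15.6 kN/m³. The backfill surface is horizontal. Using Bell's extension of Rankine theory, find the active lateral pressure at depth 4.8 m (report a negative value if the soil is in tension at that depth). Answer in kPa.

3.77 kPa

K_a = (1 − sin φ)/(1 + sin φ) = 0.3267.
σ_a = K_a γ z − 2c√K_a = 0.3267×15.6×4.8 − 2×18.1×0.5715 = 3.771 kPa.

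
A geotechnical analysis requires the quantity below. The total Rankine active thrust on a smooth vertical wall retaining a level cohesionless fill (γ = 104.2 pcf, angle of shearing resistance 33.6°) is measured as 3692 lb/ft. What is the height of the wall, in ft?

K_a = 0.2875. P_a = ½ K_a γ H² ⇒ H = √(2P_a/(K_a γ)).
H = √(2×3692/(0.2875×104.2)) = 15.70 ft.

15.7 ft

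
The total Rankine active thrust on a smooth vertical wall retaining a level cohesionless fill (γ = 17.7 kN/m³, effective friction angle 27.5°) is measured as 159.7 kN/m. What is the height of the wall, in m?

K_a = 0.3682. P_a = ½ K_a γ H² ⇒ H = √(2P_a/(K_a γ)).
H = √(2×159.7/(0.3682×17.7)) = 7.000 m.

7.00 m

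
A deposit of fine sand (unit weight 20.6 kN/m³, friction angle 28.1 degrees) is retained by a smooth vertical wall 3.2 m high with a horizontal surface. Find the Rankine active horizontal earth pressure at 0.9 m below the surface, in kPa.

6.67 kPa

K_a = (1 − sin φ)/(1 + sin φ) = 0.3596.
σ_h = K_a γ z = 0.3596 × 20.6 × 0.9 = 6.667 kPa.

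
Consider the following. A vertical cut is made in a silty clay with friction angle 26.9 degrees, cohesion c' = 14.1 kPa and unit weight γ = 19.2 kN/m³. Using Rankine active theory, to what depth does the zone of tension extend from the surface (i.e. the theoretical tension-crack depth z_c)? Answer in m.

2.39 m

K_a = tan²(45° − 26.9°/2) = 0.3770; √K_a = 0.6140.
The active pressure is zero where K_a γ z = 2c√K_a, so z_c = 2c/(γ√K_a) = 2×14.1/(19.2×0.6140) = 2.392 m.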